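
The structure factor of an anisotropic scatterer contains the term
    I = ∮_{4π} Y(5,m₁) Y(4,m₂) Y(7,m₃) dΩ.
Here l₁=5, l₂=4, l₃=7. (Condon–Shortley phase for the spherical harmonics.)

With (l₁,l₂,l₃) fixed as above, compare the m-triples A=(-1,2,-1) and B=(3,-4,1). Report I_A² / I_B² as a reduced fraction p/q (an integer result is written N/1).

Same 5,4,7: normalisation and zero-m 3j drop out of the ratio.
A: Δ: 2! 8! 6! / 17! → 1/6126120; sum: t=0:+1/2073600 t=1:−1/86400 t=2:+1/55296 = 29/4147200; 3j²(5 4 7; -1 2 -1) = Δ·Π!·Σ² = 841/145860  (sign +1)
B: Δ: 2! 8! 6! / 17! → 1/6126120; sum: t=0:+1/2073600 = 1/2073600; 3j²(5 4 7; 3 -4 1) = Δ·Π!·Σ² = 392/109395  (sign +1)
I_A²/I_B² = (841/145860)/(392/109395) = 2523/1568

2523/1568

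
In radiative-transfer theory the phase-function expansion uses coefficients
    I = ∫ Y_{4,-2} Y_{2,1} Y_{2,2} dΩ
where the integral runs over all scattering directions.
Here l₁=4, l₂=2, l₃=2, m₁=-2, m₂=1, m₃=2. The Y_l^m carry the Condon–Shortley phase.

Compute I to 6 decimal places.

-2 + 1 + 2 = 1 ≠ 0: azimuthal integral kills it; I = 0

0.000000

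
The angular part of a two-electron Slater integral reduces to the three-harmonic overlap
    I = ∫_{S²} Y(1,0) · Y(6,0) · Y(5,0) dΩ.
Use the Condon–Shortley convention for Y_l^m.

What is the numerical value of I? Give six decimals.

m-sum 0 ✓  L=12 even ✓  5≤5≤7 ✓
Π(2lᵢ+1) = 3×13×11 = 429
triangle coeff Δ(1,6,5) = 1/858
Σ_t [1,1]: t=1:−1/14400 = -1/14400
(3j)²=6/143 [(1 6 5; 0 0 0)], sign=+1
(m-triple is (0,0,0) — same symbol as above.)
⇒ 4πI² = 108/143
I = (+1)√(108/143/(4π)) = 0.24515397

0.245154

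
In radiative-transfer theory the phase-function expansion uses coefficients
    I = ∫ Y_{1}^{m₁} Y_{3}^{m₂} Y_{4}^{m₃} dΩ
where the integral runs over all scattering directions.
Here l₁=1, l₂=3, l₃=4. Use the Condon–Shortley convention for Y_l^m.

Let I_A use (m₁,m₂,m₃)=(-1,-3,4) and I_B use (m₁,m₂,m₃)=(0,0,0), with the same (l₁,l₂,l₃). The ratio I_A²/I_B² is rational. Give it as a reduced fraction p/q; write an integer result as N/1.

l's match ⇒ only the (l;m) 3-j factors differ between A and B.
A: triangle coeff Δ(1,3,4) = 1/252; Σ_t [0,0]: t=0:+1/1440 = 1/1440; (3j)²=1/9 [(1 3 4; -1 -3 4)], sign=+1
B: triangle coeff Δ(1,3,4) = 1/252; Σ_t [0,0]: t=0:+1/36 = 1/36; (3j)²=4/63 [(1 3 4; 0 0 0)], sign=+1
I_A²/I_B² = (1/9)/(4/63) = 7/4

7/4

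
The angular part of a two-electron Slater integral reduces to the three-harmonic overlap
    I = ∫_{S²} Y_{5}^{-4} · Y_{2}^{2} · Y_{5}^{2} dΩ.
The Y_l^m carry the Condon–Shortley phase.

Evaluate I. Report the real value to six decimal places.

-0.137240

m-sum 0 ✓  L=12 even ✓  3≤5≤7 ✓
Π(2lᵢ+1) = 11×5×11 = 605
triangle coeff Δ(5,2,5) = 1/38610
Σ_t [0,2]: t=0:+1/2880 t=1:−1/576 t=2:+1/2880 = -1/960
(3j)²=10/429 [(5 2 5; 0 0 0)], sign=+1
Σ_t [2,2]: t=2:+1/20160 = 1/20160
(3j)²=12/715 [(5 2 5; -4 2 2)], sign=-1
⇒ 4πI² = 40/169
I = (-1)√(40/169/(4π)) = -0.13724032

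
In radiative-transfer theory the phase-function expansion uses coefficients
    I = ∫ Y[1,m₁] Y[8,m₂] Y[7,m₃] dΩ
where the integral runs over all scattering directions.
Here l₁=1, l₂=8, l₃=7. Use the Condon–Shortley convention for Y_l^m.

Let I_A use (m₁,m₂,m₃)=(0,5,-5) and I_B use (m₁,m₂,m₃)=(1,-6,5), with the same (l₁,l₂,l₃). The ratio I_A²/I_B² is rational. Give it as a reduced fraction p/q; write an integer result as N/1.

3/7

Same 1,8,7: normalisation and zero-m 3j drop out of the ratio.
A: Δ: 2! 0! 14! / 17! → 1/2040; sum: t=1:−1/958003200 = -1/958003200; 3j²(1 8 7; 0 5 -5) = Δ·Π!·Σ² = 13/680  (sign -1)
B: Δ: 2! 0! 14! / 17! → 1/2040; sum: t=0:+1/1916006400 = 1/1916006400; 3j²(1 8 7; 1 -6 5) = Δ·Π!·Σ² = 91/2040  (sign +1)
I_A²/I_B² = (13/680)/(91/2040) = 3/7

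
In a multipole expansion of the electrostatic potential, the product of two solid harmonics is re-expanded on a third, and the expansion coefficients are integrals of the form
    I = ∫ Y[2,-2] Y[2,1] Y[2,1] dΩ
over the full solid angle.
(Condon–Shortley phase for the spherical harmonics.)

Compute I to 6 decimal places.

0.220728

Checks pass: Σm=0; 6 even; l₃=2∈[0,4].
(2·2+1)(2·2+1)(2·2+1) = 125
Δ: 2! 2! 2! / 7! → 1/630
sum: t=0:+1/8 t=1:−1/1 t=2:+1/8 = -3/4
3j²(2 2 2; 0 0 0) = Δ·Π!·Σ² = 2/35  (sign -1)
sum: t=2:+1/4 = 1/4
3j²(2 2 2; -2 1 1) = Δ·Π!·Σ² = 3/35  (sign -1)
combine: 4πI² = 125·2/35·3/35 = 30/49
take √, sign +1: I = 0.22072812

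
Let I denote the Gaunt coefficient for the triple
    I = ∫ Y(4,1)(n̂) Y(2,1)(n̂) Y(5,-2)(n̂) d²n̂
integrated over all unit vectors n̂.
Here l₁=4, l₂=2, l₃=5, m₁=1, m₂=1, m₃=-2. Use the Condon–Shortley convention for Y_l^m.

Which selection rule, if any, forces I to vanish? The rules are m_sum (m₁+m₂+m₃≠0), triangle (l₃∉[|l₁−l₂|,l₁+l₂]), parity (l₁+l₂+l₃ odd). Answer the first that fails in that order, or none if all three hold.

azimuthal sum: 1 + 1 − 2 = 0  ✓
2 ≤ 5 ≤ 6 (triangle on l)  ✓
L = 4 + 2 + 5 = 11 (odd)  ✗

parity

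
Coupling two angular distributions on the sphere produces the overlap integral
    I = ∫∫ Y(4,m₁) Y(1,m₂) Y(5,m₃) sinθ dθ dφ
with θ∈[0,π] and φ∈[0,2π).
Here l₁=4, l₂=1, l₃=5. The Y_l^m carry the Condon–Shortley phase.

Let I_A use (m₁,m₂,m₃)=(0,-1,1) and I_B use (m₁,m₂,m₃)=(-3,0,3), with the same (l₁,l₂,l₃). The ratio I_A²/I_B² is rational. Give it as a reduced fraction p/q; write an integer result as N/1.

l's match ⇒ only the (l;m) 3-j factors differ between A and B.
A: triangle coeff Δ(4,1,5) = 1/495; Σ_t [0,0]: t=0:+1/1152 = 1/1152; (3j)²=1/33 [(4 1 5; 0 -1 1)], sign=+1
B: triangle coeff Δ(4,1,5) = 1/495; Σ_t [0,0]: t=0:+1/5040 = 1/5040; (3j)²=16/495 [(4 1 5; -3 0 3)], sign=+1
I_A²/I_B² = (1/33)/(16/495) = 15/16

15/16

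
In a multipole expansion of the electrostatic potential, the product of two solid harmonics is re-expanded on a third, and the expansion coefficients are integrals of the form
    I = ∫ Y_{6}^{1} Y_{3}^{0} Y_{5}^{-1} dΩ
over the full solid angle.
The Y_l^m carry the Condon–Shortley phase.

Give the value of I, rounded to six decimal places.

Rules hold: Σm=0, L=14 even, 3≤5≤9.
N = 13·7·11 = 1001
Δ = 4!·8!·2!/15! = 1/675675
Racah Σ t=1..3: t=1:−1/8640 t=2:+1/2304 t=3:−1/8640 = 7/34560
⇒ 3j(6 3 5; 0 0 0)² = 7/429, sgn -1
Racah Σ t=1..3: t=1:−1/6912 t=2:+1/2880 t=3:−1/17280 = 1/6912
⇒ 3j(6 3 5; 1 0 -1)² = 5/429, sgn +1
4πI² = N·(3j₀)²·(3jₘ)² = 245/1287
I = -1·√(0.190365/4π) = -0.12308038

-0.123080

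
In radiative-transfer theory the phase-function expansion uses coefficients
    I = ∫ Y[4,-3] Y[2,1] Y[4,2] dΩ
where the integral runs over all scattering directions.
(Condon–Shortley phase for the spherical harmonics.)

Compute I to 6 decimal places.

Rules hold: Σm=0, L=10 even, 2≤4≤6.
N = 9·5·9 = 405
Δ = 2!·6!·2!/11! = 1/13860
Racah Σ t=0..2: t=0:+1/192 t=1:−1/36 t=2:+1/192 = -5/288
⇒ 3j(4 2 4; 0 0 0)² = 20/693, sgn -1
Racah Σ t=1..2: t=1:−1/1440 t=2:+1/240 = 1/288
⇒ 3j(4 2 4; -3 1 2)² = 5/132, sgn +1
4πI² = N·(3j₀)²·(3jₘ)² = 375/847
I = -1·√(0.442739/4π) = -0.18770204

-0.187702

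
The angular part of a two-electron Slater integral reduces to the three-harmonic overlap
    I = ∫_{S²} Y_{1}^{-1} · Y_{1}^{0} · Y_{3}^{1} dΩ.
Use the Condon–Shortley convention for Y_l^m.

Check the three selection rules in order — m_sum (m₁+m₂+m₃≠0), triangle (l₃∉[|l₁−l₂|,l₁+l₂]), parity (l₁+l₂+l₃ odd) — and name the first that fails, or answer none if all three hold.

triangle

Σmᵢ = 0  ✓
l₃∈[|l₁−l₂|,l₁+l₂]=[0,2], have l₃=3  ✗
Σlᵢ = 5 ⇒ odd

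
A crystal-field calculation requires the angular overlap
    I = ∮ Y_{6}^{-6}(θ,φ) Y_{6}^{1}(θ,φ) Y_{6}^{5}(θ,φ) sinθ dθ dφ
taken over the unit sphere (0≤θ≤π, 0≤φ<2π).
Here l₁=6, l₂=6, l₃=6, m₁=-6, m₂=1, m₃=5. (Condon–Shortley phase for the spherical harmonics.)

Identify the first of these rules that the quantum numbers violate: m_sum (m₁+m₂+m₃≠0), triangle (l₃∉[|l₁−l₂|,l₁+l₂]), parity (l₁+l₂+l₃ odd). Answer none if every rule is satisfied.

none

Σmᵢ = 0  ✓
l₃∈[|l₁−l₂|,l₁+l₂]=[0,12], have l₃=6  ✓
Σlᵢ = 18 ⇒ even  ✓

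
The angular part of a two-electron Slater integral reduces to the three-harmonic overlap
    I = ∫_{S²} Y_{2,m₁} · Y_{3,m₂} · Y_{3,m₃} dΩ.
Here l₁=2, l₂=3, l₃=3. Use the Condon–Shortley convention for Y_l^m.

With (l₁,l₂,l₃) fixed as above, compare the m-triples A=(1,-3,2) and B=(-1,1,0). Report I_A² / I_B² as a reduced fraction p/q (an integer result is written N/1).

Same 2,3,3: normalisation and zero-m 3j drop out of the ratio.
A: Δ: 2! 2! 4! / 9! → 1/3780; sum: t=0:+1/48 = 1/48; 3j²(2 3 3; 1 -3 2) = Δ·Π!·Σ² = 5/84  (sign -1)
B: Δ: 2! 2! 4! / 9! → 1/3780; sum: t=1:−1/12 t=2:+1/8 = 1/24; 3j²(2 3 3; -1 1 0) = Δ·Π!·Σ² = 1/210  (sign -1)
I_A²/I_B² = (5/84)/(1/210) = 25/2

25/2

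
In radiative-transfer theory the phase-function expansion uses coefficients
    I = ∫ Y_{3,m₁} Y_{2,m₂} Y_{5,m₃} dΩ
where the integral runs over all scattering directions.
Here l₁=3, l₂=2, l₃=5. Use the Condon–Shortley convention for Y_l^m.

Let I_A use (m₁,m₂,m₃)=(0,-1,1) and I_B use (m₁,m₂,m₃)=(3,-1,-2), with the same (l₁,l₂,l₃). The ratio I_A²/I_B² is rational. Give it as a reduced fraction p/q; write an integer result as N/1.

80/7

Same 3,2,5: normalisation and zero-m 3j drop out of the ratio.
A: Δ: 0! 6! 4! / 11! → 1/2310; sum: t=0:+1/216 = 1/216; 3j²(3 2 5; 0 -1 1) = Δ·Π!·Σ² = 8/231  (sign +1)
B: Δ: 0! 6! 4! / 11! → 1/2310; sum: t=0:+1/4320 = 1/4320; 3j²(3 2 5; 3 -1 -2) = Δ·Π!·Σ² = 1/330  (sign -1)
I_A²/I_B² = (8/231)/(1/330) = 80/7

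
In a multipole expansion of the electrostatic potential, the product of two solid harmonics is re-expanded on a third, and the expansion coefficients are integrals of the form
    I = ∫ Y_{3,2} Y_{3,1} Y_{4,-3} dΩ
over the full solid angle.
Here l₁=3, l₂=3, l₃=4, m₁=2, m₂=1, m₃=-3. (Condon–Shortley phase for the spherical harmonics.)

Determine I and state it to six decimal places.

m-sum 0 ✓  L=10 even ✓  0≤4≤6 ✓
Π(2lᵢ+1) = 7×7×9 = 441
triangle coeff Δ(3,3,4) = 1/34650
Σ_t [0,2]: t=0:+1/72 t=1:−1/16 t=2:+1/72 = -5/144
(3j)²=2/77 [(3 3 4; 0 0 0)], sign=-1
Σ_t [0,1]: t=0:+1/288 t=1:−1/144 = -1/288
(3j)²=1/99 [(3 3 4; 2 1 -3)], sign=+1
⇒ 4πI² = 14/121
I = (-1)√(14/121/(4π)) = -0.09595473

-0.095955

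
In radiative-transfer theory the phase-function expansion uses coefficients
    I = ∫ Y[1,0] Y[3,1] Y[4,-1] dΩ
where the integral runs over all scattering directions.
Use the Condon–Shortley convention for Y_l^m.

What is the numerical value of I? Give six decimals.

Rules hold: Σm=0, L=8 even, 2≤4≤4.
N = 3·7·9 = 189
Δ = 0!·2!·6!/9! = 1/252
Racah Σ t=0..0: t=0:+1/36 = 1/36
⇒ 3j(1 3 4; 0 0 0)² = 4/63, sgn +1
Racah Σ t=0..0: t=0:+1/48 = 1/48
⇒ 3j(1 3 4; 0 1 -1)² = 5/84, sgn -1
4πI² = N·(3j₀)²·(3jₘ)² = 5/7
I = -1·√(0.714286/4π) = -0.23841361

-0.238414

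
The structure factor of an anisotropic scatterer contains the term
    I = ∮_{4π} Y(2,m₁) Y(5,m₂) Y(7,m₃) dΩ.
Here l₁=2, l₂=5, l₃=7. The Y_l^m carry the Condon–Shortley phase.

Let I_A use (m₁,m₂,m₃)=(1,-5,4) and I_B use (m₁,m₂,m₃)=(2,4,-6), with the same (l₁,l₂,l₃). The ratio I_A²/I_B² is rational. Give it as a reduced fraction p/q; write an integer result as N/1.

1/65

Same 2,5,7: normalisation and zero-m 3j drop out of the ratio.
A: Δ: 0! 4! 10! / 15! → 1/15015; sum: t=0:+1/21772800 = 1/21772800; 3j²(2 5 7; 1 -5 4) = Δ·Π!·Σ² = 1/1365  (sign -1)
B: Δ: 0! 4! 10! / 15! → 1/15015; sum: t=0:+1/8709120 = 1/8709120; 3j²(2 5 7; 2 4 -6) = Δ·Π!·Σ² = 1/21  (sign -1)
I_A²/I_B² = (1/1365)/(1/21) = 1/65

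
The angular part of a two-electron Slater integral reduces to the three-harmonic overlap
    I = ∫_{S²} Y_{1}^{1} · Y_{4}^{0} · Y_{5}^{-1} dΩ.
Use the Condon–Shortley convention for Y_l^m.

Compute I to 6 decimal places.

Checks pass: Σm=0; 10 even; l₃=5∈[3,5].
(2·1+1)(2·4+1)(2·5+1) = 297
Δ: 0! 2! 8! / 11! → 1/495
sum: t=0:+1/576 = 1/576
3j²(1 4 5; 0 0 0) = Δ·Π!·Σ² = 5/99  (sign -1)
sum: t=0:+1/1152 = 1/1152
3j²(1 4 5; 1 0 -1) = Δ·Π!·Σ² = 1/33  (sign +1)
combine: 4πI² = 297·5/99·1/33 = 5/11
take √, sign -1: I = -0.19018827

-0.190188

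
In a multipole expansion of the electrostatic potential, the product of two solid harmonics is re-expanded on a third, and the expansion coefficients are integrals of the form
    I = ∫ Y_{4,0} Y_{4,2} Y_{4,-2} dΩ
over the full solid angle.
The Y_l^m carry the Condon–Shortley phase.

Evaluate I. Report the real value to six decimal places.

Rules hold: Σm=0, L=12 even, 0≤4≤8.
N = 9·9·9 = 729
Δ = 4!·4!·4!/13! = 1/450450
Racah Σ t=0..4: t=0:+1/13824 t=1:−1/216 t=2:+1/64 t=3:−1/216 t=4:+1/13824 = 5/768
⇒ 3j(4 4 4; 0 0 0)² = 18/1001, sgn +1
Racah Σ t=2..4: t=2:+1/384 t=3:−1/216 t=4:+1/2304 = -11/6912
⇒ 3j(4 4 4; 0 2 -2)² = 11/1638, sgn -1
4πI² = N·(3j₀)²·(3jₘ)² = 729/8281
I = -1·√(0.0880328/4π) = -0.08369845

-0.083698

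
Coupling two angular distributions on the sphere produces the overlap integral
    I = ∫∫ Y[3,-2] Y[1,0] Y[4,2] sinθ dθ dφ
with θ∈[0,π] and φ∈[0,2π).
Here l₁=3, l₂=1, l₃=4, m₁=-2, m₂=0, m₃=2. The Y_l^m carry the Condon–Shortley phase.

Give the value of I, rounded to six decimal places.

0.213244

Rules hold: Σm=0, L=8 even, 2≤4≤4.
N = 7·3·9 = 189
Δ = 0!·6!·2!/9! = 1/252
Racah Σ t=0..0: t=0:+1/36 = 1/36
⇒ 3j(3 1 4; 0 0 0)² = 4/63, sgn +1
Racah Σ t=0..0: t=0:+1/120 = 1/120
⇒ 3j(3 1 4; -2 0 2)² = 1/21, sgn +1
4πI² = N·(3j₀)²·(3jₘ)² = 4/7
I = +1·√(0.571429/4π) = 0.21324362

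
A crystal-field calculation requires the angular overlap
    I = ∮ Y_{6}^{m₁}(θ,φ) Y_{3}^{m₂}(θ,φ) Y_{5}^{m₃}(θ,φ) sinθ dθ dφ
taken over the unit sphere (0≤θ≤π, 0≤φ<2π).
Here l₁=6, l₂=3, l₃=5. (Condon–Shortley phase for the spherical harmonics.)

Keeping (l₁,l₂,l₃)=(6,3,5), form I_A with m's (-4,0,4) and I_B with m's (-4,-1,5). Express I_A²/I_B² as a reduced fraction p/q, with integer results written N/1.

5/6

l's match ⇒ only the (l;m) 3-j factors differ between A and B.
A: triangle coeff Δ(6,3,5) = 1/675675; Σ_t [2,3]: t=2:+1/161280 t=3:−1/60480 = -1/96768; (3j)²=15/1001 [(6 3 5; -4 0 4)], sign=+1
B: triangle coeff Δ(6,3,5) = 1/675675; Σ_t [2,2]: t=2:+1/322560 = 1/322560; (3j)²=18/1001 [(6 3 5; -4 -1 5)], sign=+1
I_A²/I_B² = (15/1001)/(18/1001) = 5/6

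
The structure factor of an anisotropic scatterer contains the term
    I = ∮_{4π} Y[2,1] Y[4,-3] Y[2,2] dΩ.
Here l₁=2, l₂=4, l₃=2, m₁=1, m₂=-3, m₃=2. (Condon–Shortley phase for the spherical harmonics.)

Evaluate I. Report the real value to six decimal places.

m-sum 0 ✓  L=8 even ✓  2≤2≤6 ✓
Π(2lᵢ+1) = 5×9×5 = 225
triangle coeff Δ(2,4,2) = 1/630
Σ_t [2,2]: t=2:+1/16 = 1/16
(3j)²=2/35 [(2 4 2; 0 0 0)], sign=+1
Σ_t [1,1]: t=1:−1/144 = -1/144
(3j)²=1/18 [(2 4 2; 1 -3 2)], sign=-1
⇒ 4πI² = 5/7
I = (-1)√(5/7/(4π)) = -0.23841361

-0.238414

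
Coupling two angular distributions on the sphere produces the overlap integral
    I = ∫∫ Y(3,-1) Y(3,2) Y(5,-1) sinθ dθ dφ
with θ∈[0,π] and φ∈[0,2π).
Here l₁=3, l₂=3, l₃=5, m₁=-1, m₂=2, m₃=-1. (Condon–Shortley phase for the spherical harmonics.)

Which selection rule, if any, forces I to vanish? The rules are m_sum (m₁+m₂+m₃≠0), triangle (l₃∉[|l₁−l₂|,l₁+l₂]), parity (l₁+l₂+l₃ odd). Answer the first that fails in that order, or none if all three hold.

parity

azimuthal sum: -1 + 2 − 1 = 0  ✓
0 ≤ 5 ≤ 6 (triangle on l)  ✓
L = 3 + 3 + 5 = 11 (odd)  ✗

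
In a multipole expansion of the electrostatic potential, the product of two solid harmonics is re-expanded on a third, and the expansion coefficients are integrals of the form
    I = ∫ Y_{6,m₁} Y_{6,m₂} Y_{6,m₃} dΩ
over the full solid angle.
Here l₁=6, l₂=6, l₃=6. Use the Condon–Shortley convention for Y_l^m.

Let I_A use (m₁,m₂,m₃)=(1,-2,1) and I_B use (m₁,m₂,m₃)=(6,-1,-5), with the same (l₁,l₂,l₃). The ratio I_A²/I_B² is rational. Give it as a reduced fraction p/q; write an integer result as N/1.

120/121

Same 6,6,6: normalisation and zero-m 3j drop out of the ratio.
A: Δ: 6! 6! 6! / 19! → 1/325909584; sum: t=0:+1/4147200 t=1:−1/207360 t=2:+1/82944 t=3:−1/207360 t=4:+1/4147200 = 1/345600; 3j²(6 6 6; 1 -2 1) = Δ·Π!·Σ² = 420/46189  (sign -1)
B: Δ: 6! 6! 6! / 19! → 1/325909584; sum: t=0:+1/62208000 = 1/62208000; 3j²(6 6 6; 6 -1 -5) = Δ·Π!·Σ² = 77/8398  (sign -1)
I_A²/I_B² = (420/46189)/(77/8398) = 120/121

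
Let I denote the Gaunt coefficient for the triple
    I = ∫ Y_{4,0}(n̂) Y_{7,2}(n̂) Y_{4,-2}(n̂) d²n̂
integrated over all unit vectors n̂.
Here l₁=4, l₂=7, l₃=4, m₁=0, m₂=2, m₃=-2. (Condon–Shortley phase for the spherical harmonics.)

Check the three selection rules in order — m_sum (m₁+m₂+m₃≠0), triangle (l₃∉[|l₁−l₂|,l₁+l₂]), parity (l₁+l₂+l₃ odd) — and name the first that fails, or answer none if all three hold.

m₁+m₂+m₃ = 0 + 2 − 2 = 0  ✓
triangle: |4−7|=3 ≤ l₃=4 ≤ 4+7=11  ✓
parity: l₁+l₂+l₃ = 15 is odd  ✗

parity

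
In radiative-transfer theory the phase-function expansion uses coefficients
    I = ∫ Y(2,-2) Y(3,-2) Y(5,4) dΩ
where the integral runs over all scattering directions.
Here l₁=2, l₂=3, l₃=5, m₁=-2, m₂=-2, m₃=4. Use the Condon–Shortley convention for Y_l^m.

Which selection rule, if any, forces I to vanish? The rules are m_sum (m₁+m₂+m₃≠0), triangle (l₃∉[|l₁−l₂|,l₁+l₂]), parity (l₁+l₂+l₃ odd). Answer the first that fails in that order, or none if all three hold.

Σmᵢ = 0  ✓
l₃∈[|l₁−l₂|,l₁+l₂]=[1,5], have l₃=5  ✓
Σlᵢ = 10 ⇒ even  ✓

none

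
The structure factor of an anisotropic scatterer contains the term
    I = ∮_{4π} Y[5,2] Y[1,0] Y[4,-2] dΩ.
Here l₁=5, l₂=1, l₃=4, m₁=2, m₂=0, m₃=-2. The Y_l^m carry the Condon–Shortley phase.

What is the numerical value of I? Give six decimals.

Checks pass: Σm=0; 10 even; l₃=4∈[4,6].
(2·5+1)(2·1+1)(2·4+1) = 297
Δ: 2! 8! 0! / 11! → 1/495
sum: t=1:−1/576 = -1/576
3j²(5 1 4; 0 0 0) = Δ·Π!·Σ² = 5/99  (sign -1)
sum: t=1:−1/1440 = -1/1440
3j²(5 1 4; 2 0 -2) = Δ·Π!·Σ² = 7/165  (sign -1)
combine: 4πI² = 297·5/99·7/165 = 7/11
take √, sign +1: I = 0.22503380

0.225034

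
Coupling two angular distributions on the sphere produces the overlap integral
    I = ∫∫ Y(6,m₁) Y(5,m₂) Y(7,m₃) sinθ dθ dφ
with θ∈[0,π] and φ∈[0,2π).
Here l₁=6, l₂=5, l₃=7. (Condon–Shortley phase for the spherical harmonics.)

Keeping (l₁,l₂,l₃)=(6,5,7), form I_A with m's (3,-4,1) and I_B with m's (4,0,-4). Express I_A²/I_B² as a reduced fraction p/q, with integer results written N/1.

Shared (l₁,l₂,l₃)=(6,5,7): N and (l;000)² cancel in I_A²/I_B².
A: Δ = 4!·8!·6!/19! = 1/174594420; Racah Σ t=0..1: t=0:+1/2073600 t=1:−1/6220800 = 1/3110400; ⇒ 3j(6 5 7; 3 -4 1)² = 3136/230945, sgn +1
B: Δ = 4!·8!·6!/19! = 1/174594420; Racah Σ t=0..2: t=0:+1/4147200 t=1:−1/1451520 t=2:+1/5806080 = -1/3628800; ⇒ 3j(6 5 7; 4 0 -4)² = 320/29393, sgn +1
I_A²/I_B² = (3136/230945)/(320/29393) = 343/275

343/275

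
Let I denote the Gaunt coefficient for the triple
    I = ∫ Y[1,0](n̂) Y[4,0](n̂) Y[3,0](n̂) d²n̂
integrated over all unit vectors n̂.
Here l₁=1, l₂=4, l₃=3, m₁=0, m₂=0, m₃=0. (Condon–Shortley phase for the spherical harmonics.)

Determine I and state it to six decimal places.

0.246233

m-sum 0 ✓  L=8 even ✓  3≤3≤5 ✓
Π(2lᵢ+1) = 3×9×7 = 189
triangle coeff Δ(1,4,3) = 1/252
Σ_t [1,1]: t=1:−1/36 = -1/36
(3j)²=4/63 [(1 4 3; 0 0 0)], sign=+1
(m-triple is (0,0,0) — same symbol as above.)
⇒ 4πI² = 16/21
I = (+1)√(16/21/(4π)) = 0.24623252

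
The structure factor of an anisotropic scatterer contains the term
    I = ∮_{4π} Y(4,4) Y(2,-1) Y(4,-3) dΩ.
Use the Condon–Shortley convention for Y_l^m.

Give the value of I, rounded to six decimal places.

Rules hold: Σm=0, L=10 even, 2≤4≤6.
N = 9·5·9 = 405
Δ = 2!·6!·2!/11! = 1/13860
Racah Σ t=0..2: t=0:+1/192 t=1:−1/36 t=2:+1/192 = -5/288
⇒ 3j(4 2 4; 0 0 0)² = 20/693, sgn -1
Racah Σ t=0..0: t=0:+1/1440 = 1/1440
⇒ 3j(4 2 4; 4 -1 -3)² = 7/165, sgn -1
4πI² = N·(3j₀)²·(3jₘ)² = 60/121
I = +1·√(0.495868/4π) = 0.19864517

0.198645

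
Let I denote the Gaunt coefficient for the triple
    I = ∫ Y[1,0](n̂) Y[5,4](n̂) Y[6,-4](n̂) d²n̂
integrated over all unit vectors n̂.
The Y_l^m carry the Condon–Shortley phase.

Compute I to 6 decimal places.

Checks pass: Σm=0; 12 even; l₃=6∈[4,6].
(2·1+1)(2·5+1)(2·6+1) = 429
Δ: 0! 2! 10! / 13! → 1/858
sum: t=0:+1/14400 = 1/14400
3j²(1 5 6; 0 0 0) = Δ·Π!·Σ² = 6/143  (sign +1)
sum: t=0:+1/362880 = 1/362880
3j²(1 5 6; 0 4 -4) = Δ·Π!·Σ² = 10/429  (sign +1)
combine: 4πI² = 429·6/143·10/429 = 60/143
take √, sign +1: I = 0.18272698

0.182727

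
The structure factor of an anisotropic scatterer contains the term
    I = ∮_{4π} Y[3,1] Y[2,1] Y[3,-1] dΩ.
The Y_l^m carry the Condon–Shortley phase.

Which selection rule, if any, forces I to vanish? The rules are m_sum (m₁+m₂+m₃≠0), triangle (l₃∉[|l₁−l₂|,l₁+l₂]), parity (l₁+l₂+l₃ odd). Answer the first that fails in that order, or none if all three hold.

azimuthal sum: 1 + 1 − 1 = 1  ✗
1 ≤ 3 ≤ 5 (triangle on l)
L = 3 + 2 + 3 = 8 (even)

m_sum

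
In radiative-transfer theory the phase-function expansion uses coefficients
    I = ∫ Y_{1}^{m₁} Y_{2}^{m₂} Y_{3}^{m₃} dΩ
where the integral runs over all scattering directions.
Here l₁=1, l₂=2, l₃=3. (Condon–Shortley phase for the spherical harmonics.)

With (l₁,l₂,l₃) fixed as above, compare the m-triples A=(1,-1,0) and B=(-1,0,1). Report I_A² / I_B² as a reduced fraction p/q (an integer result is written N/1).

l's match ⇒ only the (l;m) 3-j factors differ between A and B.
A: triangle coeff Δ(1,2,3) = 1/105; Σ_t [0,0]: t=0:+1/12 = 1/12; (3j)²=1/35 [(1 2 3; 1 -1 0)], sign=-1
B: triangle coeff Δ(1,2,3) = 1/105; Σ_t [0,0]: t=0:+1/8 = 1/8; (3j)²=2/35 [(1 2 3; -1 0 1)], sign=+1
I_A²/I_B² = (1/35)/(2/35) = 1/2

1/2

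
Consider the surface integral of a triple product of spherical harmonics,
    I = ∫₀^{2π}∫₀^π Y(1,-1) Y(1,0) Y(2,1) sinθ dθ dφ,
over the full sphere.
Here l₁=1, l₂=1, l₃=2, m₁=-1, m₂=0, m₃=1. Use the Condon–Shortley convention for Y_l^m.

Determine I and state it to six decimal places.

m-sum 0 ✓  L=4 even ✓  0≤2≤2 ✓
Π(2lᵢ+1) = 3×3×5 = 45
triangle coeff Δ(1,1,2) = 1/30
Σ_t [0,0]: t=0:+1/1 = 1/1
(3j)²=2/15 [(1 1 2; 0 0 0)], sign=+1
Σ_t [0,0]: t=0:+1/2 = 1/2
(3j)²=1/10 [(1 1 2; -1 0 1)], sign=-1
⇒ 4πI² = 3/5
I = (-1)√(3/5/(4π)) = -0.21850969

-0.218510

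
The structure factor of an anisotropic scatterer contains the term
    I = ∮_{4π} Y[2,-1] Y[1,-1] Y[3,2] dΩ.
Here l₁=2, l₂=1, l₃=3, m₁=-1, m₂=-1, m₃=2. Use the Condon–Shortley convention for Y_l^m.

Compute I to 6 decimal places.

Checks pass: Σm=0; 6 even; l₃=3∈[1,3].
(2·2+1)(2·1+1)(2·3+1) = 105
Δ: 0! 4! 2! / 7! → 1/105
sum: t=0:+1/4 = 1/4
3j²(2 1 3; 0 0 0) = Δ·Π!·Σ² = 3/35  (sign -1)
sum: t=0:+1/12 = 1/12
3j²(2 1 3; -1 -1 2) = Δ·Π!·Σ² = 2/21  (sign -1)
combine: 4πI² = 105·3/35·2/21 = 6/7
take √, sign +1: I = 0.26116903

0.261169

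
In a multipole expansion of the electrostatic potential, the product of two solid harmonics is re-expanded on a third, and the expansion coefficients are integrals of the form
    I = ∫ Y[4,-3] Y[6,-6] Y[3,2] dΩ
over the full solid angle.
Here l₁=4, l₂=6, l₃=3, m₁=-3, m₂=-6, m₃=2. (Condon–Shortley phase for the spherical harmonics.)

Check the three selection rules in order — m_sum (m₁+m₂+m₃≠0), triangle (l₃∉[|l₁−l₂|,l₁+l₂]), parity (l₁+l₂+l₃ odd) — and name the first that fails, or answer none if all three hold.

m_sum

m₁+m₂+m₃ = -3 − 6 + 2 = -7  ✗
triangle: |4−6|=2 ≤ l₃=3 ≤ 4+6=10
parity: l₁+l₂+l₃ = 13 is odd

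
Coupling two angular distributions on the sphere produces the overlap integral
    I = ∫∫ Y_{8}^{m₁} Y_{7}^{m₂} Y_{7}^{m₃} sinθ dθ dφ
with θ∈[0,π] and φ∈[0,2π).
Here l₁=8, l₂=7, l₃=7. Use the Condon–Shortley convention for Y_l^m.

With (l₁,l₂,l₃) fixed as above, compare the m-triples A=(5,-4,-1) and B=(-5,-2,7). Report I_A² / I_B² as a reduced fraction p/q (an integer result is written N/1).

Same 8,7,7: normalisation and zero-m 3j drop out of the ratio.
A: Δ: 8! 8! 6! / 23! → 1/22086194130; sum: t=0:+1/1045094400 t=1:−1/348364800 t=2:+1/870912000 t=3:−1/20901888000 = -17/20901888000; 3j²(8 7 7; 5 -4 -1) = Δ·Π!·Σ² = 17/2185  (sign -1)
B: Δ: 8! 8! 6! / 23! → 1/22086194130; sum: t=5:−1/20901888000 = -1/20901888000; 3j²(8 7 7; -5 -2 7) = Δ·Π!·Σ² = 546/37145  (sign -1)
I_A²/I_B² = (17/2185)/(546/37145) = 289/546

289/546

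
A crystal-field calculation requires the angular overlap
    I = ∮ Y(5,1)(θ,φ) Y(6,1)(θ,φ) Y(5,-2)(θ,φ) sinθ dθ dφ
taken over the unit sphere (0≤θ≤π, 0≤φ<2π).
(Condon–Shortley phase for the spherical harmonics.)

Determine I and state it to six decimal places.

0.120248

m-sum 0 ✓  L=16 even ✓  1≤5≤11 ✓
Π(2lᵢ+1) = 11×13×11 = 1573
triangle coeff Δ(5,6,5) = 1/28588560
Σ_t [1,5]: t=1:−1/345600 t=2:+1/13824 t=3:−1/5184 t=4:+1/13824 t=5:−1/345600 = -7/129600
(3j)²=80/7293 [(5 6 5; 0 0 0)], sign=+1
Σ_t [1,4]: t=1:−1/518400 t=2:+1/23040 t=3:−1/10368 t=4:+1/41472 = -1/32400
(3j)²=128/12155 [(5 6 5; 1 1 -2)], sign=+1
⇒ 4πI² = 2048/11271
I = (+1)√(2048/11271/(4π)) = 0.12024827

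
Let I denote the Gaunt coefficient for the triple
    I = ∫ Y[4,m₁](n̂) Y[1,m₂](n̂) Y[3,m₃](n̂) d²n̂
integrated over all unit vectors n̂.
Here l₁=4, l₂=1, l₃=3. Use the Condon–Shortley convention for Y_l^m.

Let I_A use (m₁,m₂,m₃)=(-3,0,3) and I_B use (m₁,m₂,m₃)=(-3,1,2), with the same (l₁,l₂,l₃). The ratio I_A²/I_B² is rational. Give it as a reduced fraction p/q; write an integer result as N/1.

l's match ⇒ only the (l;m) 3-j factors differ between A and B.
A: triangle coeff Δ(4,1,3) = 1/252; Σ_t [1,1]: t=1:−1/720 = -1/720; (3j)²=1/36 [(4 1 3; -3 0 3)], sign=-1
B: triangle coeff Δ(4,1,3) = 1/252; Σ_t [2,2]: t=2:+1/240 = 1/240; (3j)²=1/12 [(4 1 3; -3 1 2)], sign=-1
I_A²/I_B² = (1/36)/(1/12) = 1/3

1/3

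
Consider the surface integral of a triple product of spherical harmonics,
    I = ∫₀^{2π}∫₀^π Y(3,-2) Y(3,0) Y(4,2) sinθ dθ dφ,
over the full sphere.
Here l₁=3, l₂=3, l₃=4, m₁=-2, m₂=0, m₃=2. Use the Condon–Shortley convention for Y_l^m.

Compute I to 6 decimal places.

Rules hold: Σm=0, L=10 even, 0≤4≤6.
N = 7·7·9 = 441
Δ = 2!·4!·4!/11! = 1/34650
Racah Σ t=0..2: t=0:+1/72 t=1:−1/16 t=2:+1/72 = -5/144
⇒ 3j(3 3 4; 0 0 0)² = 2/77, sgn -1
Racah Σ t=1..2: t=1:−1/96 t=2:+1/72 = 1/288
⇒ 3j(3 3 4; -2 0 2)² = 1/462, sgn +1
4πI² = N·(3j₀)²·(3jₘ)² = 3/121
I = -1·√(0.0247934/4π) = -0.04441841

-0.044418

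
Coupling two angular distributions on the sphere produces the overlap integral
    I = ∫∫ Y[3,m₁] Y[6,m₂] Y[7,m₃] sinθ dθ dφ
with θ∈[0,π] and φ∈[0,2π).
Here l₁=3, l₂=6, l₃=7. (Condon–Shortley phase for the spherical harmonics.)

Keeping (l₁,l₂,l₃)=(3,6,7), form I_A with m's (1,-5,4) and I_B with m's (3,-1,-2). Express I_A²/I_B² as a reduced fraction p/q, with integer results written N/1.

20449/19845

Shared (l₁,l₂,l₃)=(3,6,7): N and (l;000)² cancel in I_A²/I_B².
A: Δ = 2!·4!·10!/17! = 1/2042040; Racah Σ t=0..1: t=0:+1/2903040 t=1:−1/21772800 = 13/43545600; ⇒ 3j(3 6 7; 1 -5 4)² = 143/7140, sgn -1
B: Δ = 2!·4!·10!/17! = 1/2042040; Racah Σ t=0..0: t=0:+1/691200 = 1/691200; ⇒ 3j(3 6 7; 3 -1 -2)² = 189/9724, sgn -1
I_A²/I_B² = (143/7140)/(189/9724) = 20449/19845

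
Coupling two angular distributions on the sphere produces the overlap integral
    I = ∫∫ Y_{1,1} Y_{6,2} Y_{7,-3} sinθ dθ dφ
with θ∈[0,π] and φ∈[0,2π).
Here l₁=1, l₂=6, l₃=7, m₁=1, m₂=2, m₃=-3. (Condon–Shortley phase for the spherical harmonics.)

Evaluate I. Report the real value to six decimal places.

-0.234717

m-sum 0 ✓  L=14 even ✓  5≤7≤7 ✓
Π(2lᵢ+1) = 3×13×15 = 585
triangle coeff Δ(1,6,7) = 1/1365
Σ_t [0,0]: t=0:+1/518400 = 1/518400
(3j)²=7/195 [(1 6 7; 0 0 0)], sign=-1
Σ_t [0,0]: t=0:+1/1935360 = 1/1935360
(3j)²=3/91 [(1 6 7; 1 2 -3)], sign=+1
⇒ 4πI² = 9/13
I = (-1)√(9/13/(4π)) = -0.23471705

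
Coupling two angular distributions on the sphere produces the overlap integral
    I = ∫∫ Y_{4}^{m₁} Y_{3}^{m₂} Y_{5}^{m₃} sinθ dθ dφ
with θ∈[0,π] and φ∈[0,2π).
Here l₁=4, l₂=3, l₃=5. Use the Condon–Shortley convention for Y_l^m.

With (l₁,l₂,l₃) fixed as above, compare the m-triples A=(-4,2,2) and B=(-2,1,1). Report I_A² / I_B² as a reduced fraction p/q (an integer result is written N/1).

l's match ⇒ only the (l;m) 3-j factors differ between A and B.
A: triangle coeff Δ(4,3,5) = 1/180180; Σ_t [2,2]: t=2:+1/8640 = 1/8640; (3j)²=14/1287 [(4 3 5; -4 2 2)], sign=-1
B: triangle coeff Δ(4,3,5) = 1/180180; Σ_t [0,2]: t=0:+1/34560 t=1:−1/720 t=2:+1/384 = 43/34560; (3j)²=1849/180180 [(4 3 5; -2 1 1)], sign=+1
I_A²/I_B² = (14/1287)/(1849/180180) = 1960/1849

1960/1849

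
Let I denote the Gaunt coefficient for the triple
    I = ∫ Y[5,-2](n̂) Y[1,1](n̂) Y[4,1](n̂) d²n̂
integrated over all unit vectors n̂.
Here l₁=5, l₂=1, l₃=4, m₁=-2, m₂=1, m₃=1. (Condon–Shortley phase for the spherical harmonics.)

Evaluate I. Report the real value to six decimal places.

Checks pass: Σm=0; 10 even; l₃=4∈[4,6].
(2·5+1)(2·1+1)(2·4+1) = 297
Δ: 2! 8! 0! / 11! → 1/495
sum: t=1:−1/576 = -1/576
3j²(5 1 4; 0 0 0) = Δ·Π!·Σ² = 5/99  (sign -1)
sum: t=2:+1/1440 = 1/1440
3j²(5 1 4; -2 1 1) = Δ·Π!·Σ² = 7/165  (sign -1)
combine: 4πI² = 297·5/99·7/165 = 7/11
take √, sign +1: I = 0.22503380

0.225034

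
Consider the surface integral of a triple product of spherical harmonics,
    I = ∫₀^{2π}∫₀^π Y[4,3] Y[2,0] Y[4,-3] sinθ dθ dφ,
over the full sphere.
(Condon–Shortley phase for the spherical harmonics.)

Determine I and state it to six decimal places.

0.057344

Rules hold: Σm=0, L=10 even, 2≤4≤6.
N = 9·5·9 = 405
Δ = 2!·6!·2!/11! = 1/13860
Racah Σ t=0..2: t=0:+1/192 t=1:−1/36 t=2:+1/192 = -5/288
⇒ 3j(4 2 4; 0 0 0)² = 20/693, sgn -1
Racah Σ t=0..1: t=0:+1/480 t=1:−1/720 = 1/1440
⇒ 3j(4 2 4; 3 0 -3)² = 7/1980, sgn -1
4πI² = N·(3j₀)²·(3jₘ)² = 5/121
I = +1·√(0.0413223/4π) = 0.05734392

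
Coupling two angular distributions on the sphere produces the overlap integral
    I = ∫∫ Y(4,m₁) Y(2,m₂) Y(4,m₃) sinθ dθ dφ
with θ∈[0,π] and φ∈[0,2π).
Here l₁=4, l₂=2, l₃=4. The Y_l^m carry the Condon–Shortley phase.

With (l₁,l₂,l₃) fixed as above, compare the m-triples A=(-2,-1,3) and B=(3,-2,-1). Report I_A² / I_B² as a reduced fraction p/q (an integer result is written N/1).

25/18

Same 4,2,4: normalisation and zero-m 3j drop out of the ratio.
A: Δ: 2! 6! 2! / 11! → 1/13860; sum: t=0:+1/1440 t=1:−1/240 = -1/288; 3j²(4 2 4; -2 -1 3) = Δ·Π!·Σ² = 5/132  (sign +1)
B: Δ: 2! 6! 2! / 11! → 1/13860; sum: t=0:+1/480 = 1/480; 3j²(4 2 4; 3 -2 -1) = Δ·Π!·Σ² = 3/110  (sign -1)
I_A²/I_B² = (5/132)/(3/110) = 25/18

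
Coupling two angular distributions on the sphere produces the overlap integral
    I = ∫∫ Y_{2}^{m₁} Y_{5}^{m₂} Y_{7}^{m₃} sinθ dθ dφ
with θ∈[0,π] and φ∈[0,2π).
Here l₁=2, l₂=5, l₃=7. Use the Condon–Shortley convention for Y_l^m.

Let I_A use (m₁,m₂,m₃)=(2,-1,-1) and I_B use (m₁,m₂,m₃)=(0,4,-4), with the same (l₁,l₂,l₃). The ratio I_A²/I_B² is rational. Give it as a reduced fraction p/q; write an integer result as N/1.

Same 2,5,7: normalisation and zero-m 3j drop out of the ratio.
A: Δ: 0! 4! 10! / 15! → 1/15015; sum: t=0:+1/414720 = 1/414720; 3j²(2 5 7; 2 -1 -1) = Δ·Π!·Σ² = 2/429  (sign +1)
B: Δ: 0! 4! 10! / 15! → 1/15015; sum: t=0:+1/1451520 = 1/1451520; 3j²(2 5 7; 0 4 -4) = Δ·Π!·Σ² = 1/91  (sign -1)
I_A²/I_B² = (2/429)/(1/91) = 14/33

14/33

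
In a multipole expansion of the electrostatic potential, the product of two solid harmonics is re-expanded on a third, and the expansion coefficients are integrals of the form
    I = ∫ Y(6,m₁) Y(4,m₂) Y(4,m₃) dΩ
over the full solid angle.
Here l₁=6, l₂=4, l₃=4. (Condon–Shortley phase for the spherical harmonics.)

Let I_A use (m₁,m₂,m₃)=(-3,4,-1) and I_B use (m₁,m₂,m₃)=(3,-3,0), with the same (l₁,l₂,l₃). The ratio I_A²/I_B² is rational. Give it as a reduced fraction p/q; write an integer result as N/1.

8/5

Same 6,4,4: normalisation and zero-m 3j drop out of the ratio.
A: Δ: 6! 6! 2! / 15! → 1/1261260; sum: t=6:+1/51840 = 1/51840; 3j²(6 4 4; -3 4 -1) = Δ·Π!·Σ² = 8/429  (sign -1)
B: Δ: 6! 6! 2! / 15! → 1/1261260; sum: t=0:+1/25920 t=1:−1/11520 = -1/20736; 3j²(6 4 4; 3 -3 0) = Δ·Π!·Σ² = 5/429  (sign -1)
I_A²/I_B² = (8/429)/(5/429) = 8/5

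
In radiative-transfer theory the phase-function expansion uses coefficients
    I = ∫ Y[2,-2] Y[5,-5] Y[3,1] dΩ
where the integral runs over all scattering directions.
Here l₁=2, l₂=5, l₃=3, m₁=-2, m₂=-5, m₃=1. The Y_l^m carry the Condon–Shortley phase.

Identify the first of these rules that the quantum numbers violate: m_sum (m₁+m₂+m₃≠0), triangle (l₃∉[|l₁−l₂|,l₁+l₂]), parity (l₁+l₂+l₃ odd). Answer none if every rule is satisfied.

azimuthal sum: -2 − 5 + 1 = -6  ✗
3 ≤ 3 ≤ 7 (triangle on l)
L = 2 + 5 + 3 = 10 (even)

m_sum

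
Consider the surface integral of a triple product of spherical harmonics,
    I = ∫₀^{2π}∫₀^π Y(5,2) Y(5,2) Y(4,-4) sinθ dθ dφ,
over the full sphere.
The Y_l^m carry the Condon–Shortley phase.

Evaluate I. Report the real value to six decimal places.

0.181552

m-sum 0 ✓  L=14 even ✓  0≤4≤10 ✓
Π(2lᵢ+1) = 11×11×9 = 1089
triangle coeff Δ(5,5,4) = 1/3153150
Σ_t [1,5]: t=1:−1/69120 t=2:+1/1728 t=3:−1/576 t=4:+1/1728 t=5:−1/69120 = -7/11520
(3j)²=2/143 [(5 5 4; 0 0 0)], sign=-1
Σ_t [3,3]: t=3:−1/20736 = -1/20736
(3j)²=35/1287 [(5 5 4; 2 2 -4)], sign=-1
⇒ 4πI² = 70/169
I = (+1)√(70/169/(4π)) = 0.18155187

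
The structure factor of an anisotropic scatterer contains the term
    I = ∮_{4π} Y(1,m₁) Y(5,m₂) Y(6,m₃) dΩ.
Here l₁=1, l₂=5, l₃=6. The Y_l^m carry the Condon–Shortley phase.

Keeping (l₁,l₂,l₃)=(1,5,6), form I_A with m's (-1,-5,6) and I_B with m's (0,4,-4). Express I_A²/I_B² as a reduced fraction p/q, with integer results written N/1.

Shared (l₁,l₂,l₃)=(1,5,6): N and (l;000)² cancel in I_A²/I_B².
A: Δ = 0!·2!·10!/13! = 1/858; Racah Σ t=0..0: t=0:+1/7257600 = 1/7257600; ⇒ 3j(1 5 6; -1 -5 6)² = 1/13, sgn +1
B: Δ = 0!·2!·10!/13! = 1/858; Racah Σ t=0..0: t=0:+1/362880 = 1/362880; ⇒ 3j(1 5 6; 0 4 -4)² = 10/429, sgn +1
I_A²/I_B² = (1/13)/(10/429) = 33/10

33/10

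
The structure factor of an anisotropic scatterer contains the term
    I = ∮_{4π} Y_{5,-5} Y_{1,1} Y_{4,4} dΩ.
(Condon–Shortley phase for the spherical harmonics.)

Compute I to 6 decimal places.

-0.329416

Checks pass: Σm=0; 10 even; l₃=4∈[4,6].
(2·5+1)(2·1+1)(2·4+1) = 297
Δ: 2! 8! 0! / 11! → 1/495
sum: t=1:−1/576 = -1/576
3j²(5 1 4; 0 0 0) = Δ·Π!·Σ² = 5/99  (sign -1)
sum: t=2:+1/80640 = 1/80640
3j²(5 1 4; -5 1 4) = Δ·Π!·Σ² = 1/11  (sign +1)
combine: 4πI² = 297·5/99·1/11 = 15/11
take √, sign -1: I = -0.32941575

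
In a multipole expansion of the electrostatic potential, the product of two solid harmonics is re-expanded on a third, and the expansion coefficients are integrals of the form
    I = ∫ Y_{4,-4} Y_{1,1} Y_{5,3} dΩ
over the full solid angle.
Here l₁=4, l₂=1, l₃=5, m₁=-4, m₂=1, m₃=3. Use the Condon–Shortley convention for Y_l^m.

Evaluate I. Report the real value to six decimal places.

m-sum 0 ✓  L=10 even ✓  3≤5≤5 ✓
Π(2lᵢ+1) = 9×3×11 = 297
triangle coeff Δ(4,1,5) = 1/495
Σ_t [0,0]: t=0:+1/576 = 1/576
(3j)²=5/99 [(4 1 5; 0 0 0)], sign=-1
Σ_t [0,0]: t=0:+1/80640 = 1/80640
(3j)²=1/495 [(4 1 5; -4 1 3)], sign=+1
⇒ 4πI² = 1/33
I = (-1)√(1/33/(4π)) = -0.04910640

-0.049106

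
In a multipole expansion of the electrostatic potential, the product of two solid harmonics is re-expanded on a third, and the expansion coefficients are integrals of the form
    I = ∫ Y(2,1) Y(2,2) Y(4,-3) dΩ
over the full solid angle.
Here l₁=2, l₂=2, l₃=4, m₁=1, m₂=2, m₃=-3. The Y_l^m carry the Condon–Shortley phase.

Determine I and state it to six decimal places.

-0.238414

m-sum 0 ✓  L=8 even ✓  0≤4≤4 ✓
Π(2lᵢ+1) = 5×5×9 = 225
triangle coeff Δ(2,2,4) = 1/630
Σ_t [0,0]: t=0:+1/16 = 1/16
(3j)²=2/35 [(2 2 4; 0 0 0)], sign=+1
Σ_t [0,0]: t=0:+1/144 = 1/144
(3j)²=1/18 [(2 2 4; 1 2 -3)], sign=-1
⇒ 4πI² = 5/7
I = (-1)√(5/7/(4π)) = -0.23841361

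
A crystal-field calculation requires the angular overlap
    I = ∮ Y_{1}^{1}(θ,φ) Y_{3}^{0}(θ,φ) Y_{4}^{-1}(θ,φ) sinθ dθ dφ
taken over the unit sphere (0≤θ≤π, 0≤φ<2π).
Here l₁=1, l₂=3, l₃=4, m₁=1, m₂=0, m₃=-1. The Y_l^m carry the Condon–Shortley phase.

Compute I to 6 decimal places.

m-sum 0 ✓  L=8 even ✓  2≤4≤4 ✓
Π(2lᵢ+1) = 3×7×9 = 189
triangle coeff Δ(1,3,4) = 1/252
Σ_t [0,0]: t=0:+1/36 = 1/36
(3j)²=4/63 [(1 3 4; 0 0 0)], sign=+1
Σ_t [0,0]: t=0:+1/72 = 1/72
(3j)²=5/126 [(1 3 4; 1 0 -1)], sign=-1
⇒ 4πI² = 10/21
I = (-1)√(10/21/(4π)) = -0.19466390

-0.194664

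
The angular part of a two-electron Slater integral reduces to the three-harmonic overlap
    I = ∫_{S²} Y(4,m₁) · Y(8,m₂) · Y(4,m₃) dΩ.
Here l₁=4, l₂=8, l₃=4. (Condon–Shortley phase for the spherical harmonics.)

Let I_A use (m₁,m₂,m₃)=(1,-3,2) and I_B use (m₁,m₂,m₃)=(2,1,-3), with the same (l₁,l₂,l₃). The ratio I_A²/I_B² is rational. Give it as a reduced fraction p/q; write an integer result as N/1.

55/3

Same 4,8,4: normalisation and zero-m 3j drop out of the ratio.
A: Δ: 8! 0! 8! / 17! → 1/218790; sum: t=3:−1/1036800 = -1/1036800; 3j²(4 8 4; 1 -3 2) = Δ·Π!·Σ² = 14/663  (sign -1)
B: Δ: 8! 0! 8! / 17! → 1/218790; sum: t=2:+1/7257600 = 1/7257600; 3j²(4 8 4; 2 1 -3) = Δ·Π!·Σ² = 14/12155  (sign -1)
I_A²/I_B² = (14/663)/(14/12155) = 55/3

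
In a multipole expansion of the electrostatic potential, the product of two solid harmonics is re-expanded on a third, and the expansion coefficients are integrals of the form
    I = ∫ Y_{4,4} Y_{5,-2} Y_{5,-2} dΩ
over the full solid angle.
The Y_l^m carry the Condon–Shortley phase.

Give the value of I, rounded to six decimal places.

0.181552

Checks pass: Σm=0; 14 even; l₃=5∈[1,9].
(2·4+1)(2·5+1)(2·5+1) = 1089
Δ: 4! 4! 6! / 15! → 1/3153150
sum: t=0:+1/69120 t=1:−1/1728 t=2:+1/576 t=3:−1/1728 t=4:+1/69120 = 7/11520
3j²(4 5 5; 0 0 0) = Δ·Π!·Σ² = 2/143  (sign -1)
sum: t=0:+1/20736 = 1/20736
3j²(4 5 5; 4 -2 -2) = Δ·Π!·Σ² = 35/1287  (sign -1)
combine: 4πI² = 1089·2/143·35/1287 = 70/169
take √, sign +1: I = 0.18155187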